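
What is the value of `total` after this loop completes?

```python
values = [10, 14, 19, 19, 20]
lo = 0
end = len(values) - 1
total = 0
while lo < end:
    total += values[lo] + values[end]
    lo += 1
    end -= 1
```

Let's trace through this code step by step.

Initialize: values = [10, 14, 19, 19, 20]
Initialize: lo = 0
Initialize: end = 4
Initialize: total = 0
Entering loop: while lo < end:
After iteration 1: lo = 1, end = 3, total = 30
After iteration 2: lo = 2, end = 2, total = 63
Loop ends.

Final answer: 63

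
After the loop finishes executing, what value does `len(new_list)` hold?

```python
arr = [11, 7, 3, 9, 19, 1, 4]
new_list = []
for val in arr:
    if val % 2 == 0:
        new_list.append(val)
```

Let's trace through this code step by step.

Initialize: arr = [11, 7, 3, 9, 19, 1, 4]
Initialize: new_list = []
Entering loop: for val in arr:
After iteration 1: val = 11, new_list = []
After iteration 2: val = 7, new_list = []
After iteration 3: val = 3, new_list = []
After iteration 4: val = 9, new_list = []
After iteration 5: val = 19, new_list = []
After iteration 6: val = 1, new_list = []
After iteration 7: val = 4, new_list = [4]
Loop ends.
len(new_list) = 1

Final answer: 1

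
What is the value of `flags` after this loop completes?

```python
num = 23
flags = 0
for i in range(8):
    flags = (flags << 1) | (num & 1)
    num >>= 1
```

Let's trace through this code step by step.

Initialize: num = 23
Initialize: flags = 0
Entering loop: for i in range(8):
After iteration 1: i = 0, num = 11, flags = 1
After iteration 2: i = 1, num = 5, flags = 3
After iteration 3: i = 2, num = 2, flags = 7
After iteration 4: i = 3, num = 1, flags = 14
After iteration 5: i = 4, num = 0, flags = 29
After iteration 6: i = 5, num = 0, flags = 58
After iteration 7: i = 6, num = 0, flags = 116
After iteration 8: i = 7, num = 0, flags = 232
Loop ends.

Final answer: 232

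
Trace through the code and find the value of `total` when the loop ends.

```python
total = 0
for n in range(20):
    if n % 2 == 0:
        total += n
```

Let's trace through this code step by step.

Initialize: total = 0
Entering loop: for n in range(20):
After iteration 1: n = 0, total = 0
After iteration 2: n = 1, total = 0
After iteration 3: n = 2, total = 2
After iteration 4: n = 3, total = 2
After iteration 5: n = 4, total = 6
After iteration 6: n = 5, total = 6
After iteration 7: n = 6, total = 12
After iteration 8: n = 7, total = 12
After iteration 9: n = 8, total = 20
After iteration 10: n = 9, total = 20
After iteration 11: n = 10, total = 30
After iteration 12: n = 11, total = 30
After iteration 13: n = 12, total = 42
After iteration 14: n = 13, total = 42
After iteration 15: n = 14, total = 56
After iteration 16: n = 15, total = 56
After iteration 17: n = 16, total = 72
After iteration 18: n = 17, total = 72
After iteration 19: n = 18, total = 90
After iteration 20: n = 19, total = 90
Loop ends.

Final answer: 90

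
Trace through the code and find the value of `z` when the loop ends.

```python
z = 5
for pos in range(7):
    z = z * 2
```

Let's trace through this code step by step.

Initialize: z = 5
Entering loop: for pos in range(7):
After iteration 1: pos = 0, z = 10
After iteration 2: pos = 1, z = 20
After iteration 3: pos = 2, z = 40
After iteration 4: pos = 3, z = 80
After iteration 5: pos = 4, z = 160
After iteration 6: pos = 5, z = 320
After iteration 7: pos = 6, z = 640
Loop ends.

Final answer: 640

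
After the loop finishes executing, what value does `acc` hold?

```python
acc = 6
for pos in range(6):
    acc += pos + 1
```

Let's trace through this code step by step.

Initialize: acc = 6
Entering loop: for pos in range(6):
After iteration 1: pos = 0, acc = 7
After iteration 2: pos = 1, acc = 9
After iteration 3: pos = 2, acc = 12
After iteration 4: pos = 3, acc = 16
After iteration 5: pos = 4, acc = 21
After iteration 6: pos = 5, acc = 27
Loop ends.

Final answer: 27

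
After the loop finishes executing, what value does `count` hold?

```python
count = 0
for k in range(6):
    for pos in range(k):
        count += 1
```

Let's trace through this code step by step.

Initialize: count = 0
Entering loop: for k in range(6):
After iteration 1: k = 0, count = 0
After iteration 2: k = 1, count = 1, pos = 0
After iteration 3: k = 2, count = 3, pos = 1
After iteration 4: k = 3, count = 6, pos = 2
After iteration 5: k = 4, count = 10, pos = 3
After iteration 6: k = 5, count = 15, pos = 4
Loop ends.

Final answer: 15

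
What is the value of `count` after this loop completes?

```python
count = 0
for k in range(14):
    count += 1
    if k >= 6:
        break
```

Let's trace through this code step by step.

Initialize: count = 0
Entering loop: for k in range(14):
After iteration 1: k = 0, count = 1
After iteration 2: k = 1, count = 2
After iteration 3: k = 2, count = 3
After iteration 4: k = 3, count = 4
After iteration 5: k = 4, count = 5
After iteration 6: k = 5, count = 6
After iteration 7: k = 6, count = 7
Loop ends.

Final answer: 7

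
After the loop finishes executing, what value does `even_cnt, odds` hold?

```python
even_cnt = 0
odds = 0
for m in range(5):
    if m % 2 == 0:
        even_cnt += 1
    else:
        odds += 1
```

Let's trace through this code step by step.

Initialize: even_cnt = 0
Initialize: odds = 0
Entering loop: for m in range(5):
After iteration 1: m = 0, even_cnt = 1, odds = 0
After iteration 2: m = 1, even_cnt = 1, odds = 1
After iteration 3: m = 2, even_cnt = 2, odds = 1
After iteration 4: m = 3, even_cnt = 2, odds = 2
After iteration 5: m = 4, even_cnt = 3, odds = 2
Loop ends.

Final answer: 3, 2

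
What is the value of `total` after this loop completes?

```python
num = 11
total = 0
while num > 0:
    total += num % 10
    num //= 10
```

Let's trace through this code step by step.

Initialize: num = 11
Initialize: total = 0
Entering loop: while num > 0:
After iteration 1: num = 1, total = 1
After iteration 2: num = 0, total = 2
Loop ends.

Final answer: 2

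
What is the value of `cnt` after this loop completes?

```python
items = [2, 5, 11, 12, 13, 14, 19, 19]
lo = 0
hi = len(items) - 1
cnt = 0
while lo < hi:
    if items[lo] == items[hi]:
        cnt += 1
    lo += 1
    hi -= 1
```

Let's trace through this code step by step.

Initialize: items = [2, 5, 11, 12, 13, 14, 19, 19]
Initialize: lo = 0
Initialize: hi = 7
Initialize: cnt = 0
Entering loop: while lo < hi:
After iteration 1: lo = 1, hi = 6, cnt = 0
After iteration 2: lo = 2, hi = 5, cnt = 0
After iteration 3: lo = 3, hi = 4, cnt = 0
After iteration 4: lo = 4, hi = 3, cnt = 0
Loop ends.

Final answer: 0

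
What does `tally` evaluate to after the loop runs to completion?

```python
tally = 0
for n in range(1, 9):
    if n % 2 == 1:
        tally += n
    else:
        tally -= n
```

Let's trace through this code step by step.

Initialize: tally = 0
Entering loop: for n in range(1, 9):
After iteration 1: n = 1, tally = 1
After iteration 2: n = 2, tally = -1
After iteration 3: n = 3, tally = 2
After iteration 4: n = 4, tally = -2
After iteration 5: n = 5, tally = 3
After iteration 6: n = 6, tally = -3
After iteration 7: n = 7, tally = 4
After iteration 8: n = 8, tally = -4
Loop ends.

Final answer: -4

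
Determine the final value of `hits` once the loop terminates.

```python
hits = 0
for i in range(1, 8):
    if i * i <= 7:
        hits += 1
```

Let's trace through this code step by step.

Initialize: hits = 0
Entering loop: for i in range(1, 8):
After iteration 1: i = 1, hits = 1
After iteration 2: i = 2, hits = 2
After iteration 3: i = 3, hits = 2
After iteration 4: i = 4, hits = 2
After iteration 5: i = 5, hits = 2
After iteration 6: i = 6, hits = 2
After iteration 7: i = 7, hits = 2
Loop ends.

Final answer: 2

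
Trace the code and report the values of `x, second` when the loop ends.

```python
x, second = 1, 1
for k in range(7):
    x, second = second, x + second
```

Let's trace through this code step by step.

Initialize: x = 1
Initialize: second = 1
Entering loop: for k in range(7):
After iteration 1: k = 0, x = 1, second = 2
After iteration 2: k = 1, x = 2, second = 3
After iteration 3: k = 2, x = 3, second = 5
After iteration 4: k = 3, x = 5, second = 8
After iteration 5: k = 4, x = 8, second = 13
After iteration 6: k = 5, x = 13, second = 21
After iteration 7: k = 6, x = 21, second = 34
Loop ends.

Final answer: 21, 34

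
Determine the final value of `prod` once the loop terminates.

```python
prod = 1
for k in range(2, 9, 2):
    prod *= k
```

Let's trace through this code step by step.

Initialize: prod = 1
Entering loop: for k in range(2, 9, 2):
After iteration 1: k = 2, prod = 2
After iteration 2: k = 4, prod = 8
After iteration 3: k = 6, prod = 48
After iteration 4: k = 8, prod = 384
Loop ends.

Final answer: 384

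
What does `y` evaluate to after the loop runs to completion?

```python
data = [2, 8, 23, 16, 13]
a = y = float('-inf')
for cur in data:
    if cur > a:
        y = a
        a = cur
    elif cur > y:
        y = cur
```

Let's trace through this code step by step.

Initialize: data = [2, 8, 23, 16, 13]
Initialize: a = -inf
Initialize: y = -inf
Entering loop: for cur in data:
After iteration 1: cur = 2, a = 2, y = -inf
After iteration 2: cur = 8, a = 8, y = 2
After iteration 3: cur = 23, a = 23, y = 8
After iteration 4: cur = 16, a = 23, y = 16
After iteration 5: cur = 13, a = 23, y = 16
Loop ends.

Final answer: 16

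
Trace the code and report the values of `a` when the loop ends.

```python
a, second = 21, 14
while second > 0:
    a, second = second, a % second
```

Let's trace through this code step by step.

Initialize: a = 21
Initialize: second = 14
Entering loop: while second > 0:
After iteration 1: a = 14, second = 7
After iteration 2: a = 7, second = 0
Loop ends.

Final answer: 7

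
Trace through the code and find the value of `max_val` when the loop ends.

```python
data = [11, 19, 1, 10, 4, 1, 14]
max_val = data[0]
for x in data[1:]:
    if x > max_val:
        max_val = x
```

Let's trace through this code step by step.

Initialize: data = [11, 19, 1, 10, 4, 1, 14]
Initialize: max_val = 11
Entering loop: for x in data[1:]:
After iteration 1: x = 19, max_val = 19
After iteration 2: x = 1, max_val = 19
After iteration 3: x = 10, max_val = 19
After iteration 4: x = 4, max_val = 19
After iteration 5: x = 1, max_val = 19
After iteration 6: x = 14, max_val = 19
Loop ends.

Final answer: 19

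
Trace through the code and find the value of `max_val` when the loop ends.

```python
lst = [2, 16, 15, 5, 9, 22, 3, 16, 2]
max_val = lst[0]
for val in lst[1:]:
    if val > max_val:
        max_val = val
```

Let's trace through this code step by step.

Initialize: lst = [2, 16, 15, 5, 9, 22, 3, 16, 2]
Initialize: max_val = 2
Entering loop: for val in lst[1:]:
After iteration 1: val = 16, max_val = 16
After iteration 2: val = 15, max_val = 16
After iteration 3: val = 5, max_val = 16
After iteration 4: val = 9, max_val = 16
After iteration 5: val = 22, max_val = 22
After iteration 6: val = 3, max_val = 22
After iteration 7: val = 16, max_val = 22
After iteration 8: val = 2, max_val = 22
Loop ends.

Final answer: 22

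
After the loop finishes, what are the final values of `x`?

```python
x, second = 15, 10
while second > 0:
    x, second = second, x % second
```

Let's trace through this code step by step.

Initialize: x = 15
Initialize: second = 10
Entering loop: while second > 0:
After iteration 1: x = 10, second = 5
After iteration 2: x = 5, second = 0
Loop ends.

Final answer: 5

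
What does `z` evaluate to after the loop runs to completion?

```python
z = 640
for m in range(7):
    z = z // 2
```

Let's trace through this code step by step.

Initialize: z = 640
Entering loop: for m in range(7):
After iteration 1: m = 0, z = 320
After iteration 2: m = 1, z = 160
After iteration 3: m = 2, z = 80
After iteration 4: m = 3, z = 40
After iteration 5: m = 4, z = 20
After iteration 6: m = 5, z = 10
After iteration 7: m = 6, z = 5
Loop ends.

Final answer: 5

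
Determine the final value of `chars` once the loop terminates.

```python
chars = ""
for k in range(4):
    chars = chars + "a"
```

Let's trace through this code step by step.

Initialize: chars = ''
Entering loop: for k in range(4):
After iteration 1: k = 0, chars = 'a'
After iteration 2: k = 1, chars = 'aa'
After iteration 3: k = 2, chars = 'aaa'
After iteration 4: k = 3, chars = 'aaaa'
Loop ends.

Final answer: 'aaaa'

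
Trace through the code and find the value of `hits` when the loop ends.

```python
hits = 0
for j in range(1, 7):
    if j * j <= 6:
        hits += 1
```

Let's trace through this code step by step.

Initialize: hits = 0
Entering loop: for j in range(1, 7):
After iteration 1: j = 1, hits = 1
After iteration 2: j = 2, hits = 2
After iteration 3: j = 3, hits = 2
After iteration 4: j = 4, hits = 2
After iteration 5: j = 5, hits = 2
After iteration 6: j = 6, hits = 2
Loop ends.

Final answer: 2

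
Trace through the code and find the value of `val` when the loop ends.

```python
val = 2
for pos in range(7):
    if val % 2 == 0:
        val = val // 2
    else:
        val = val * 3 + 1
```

Let's trace through this code step by step.

Initialize: val = 2
Entering loop: for pos in range(7):
After iteration 1: pos = 0, val = 1
After iteration 2: pos = 1, val = 4
After iteration 3: pos = 2, val = 2
After iteration 4: pos = 3, val = 1
After iteration 5: pos = 4, val = 4
After iteration 6: pos = 5, val = 2
After iteration 7: pos = 6, val = 1
Loop ends.

Final answer: 1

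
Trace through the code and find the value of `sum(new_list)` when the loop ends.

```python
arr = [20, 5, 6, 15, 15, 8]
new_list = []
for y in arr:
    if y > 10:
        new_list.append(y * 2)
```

Let's trace through this code step by step.

Initialize: arr = [20, 5, 6, 15, 15, 8]
Initialize: new_list = []
Entering loop: for y in arr:
After iteration 1: y = 20, new_list = [40]
After iteration 2: y = 5, new_list = [40]
After iteration 3: y = 6, new_list = [40]
After iteration 4: y = 15, new_list = [40, 30]
After iteration 5: y = 15, new_list = [40, 30, 30]
After iteration 6: y = 8, new_list = [40, 30, 30]
Loop ends.
sum(new_list) = 100

Final answer: 100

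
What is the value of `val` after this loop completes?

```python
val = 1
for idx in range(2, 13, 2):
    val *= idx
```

Let's trace through this code step by step.

Initialize: val = 1
Entering loop: for idx in range(2, 13, 2):
After iteration 1: idx = 2, val = 2
After iteration 2: idx = 4, val = 8
After iteration 3: idx = 6, val = 48
After iteration 4: idx = 8, val = 384
After iteration 5: idx = 10, val = 3840
After iteration 6: idx = 12, val = 46080
Loop ends.

Final answer: 46080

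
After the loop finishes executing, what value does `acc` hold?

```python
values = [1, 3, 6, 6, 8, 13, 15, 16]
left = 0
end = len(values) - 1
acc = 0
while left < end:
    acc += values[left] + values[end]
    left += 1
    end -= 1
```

Let's trace through this code step by step.

Initialize: values = [1, 3, 6, 6, 8, 13, 15, 16]
Initialize: left = 0
Initialize: end = 7
Initialize: acc = 0
Entering loop: while left < end:
After iteration 1: left = 1, end = 6, acc = 17
After iteration 2: left = 2, end = 5, acc = 35
After iteration 3: left = 3, end = 4, acc = 54
After iteration 4: left = 4, end = 3, acc = 68
Loop ends.

Final answer: 68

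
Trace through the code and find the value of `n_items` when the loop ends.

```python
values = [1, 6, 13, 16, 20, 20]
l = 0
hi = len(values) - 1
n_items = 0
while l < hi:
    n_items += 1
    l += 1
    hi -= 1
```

Let's trace through this code step by step.

Initialize: values = [1, 6, 13, 16, 20, 20]
Initialize: l = 0
Initialize: hi = 5
Initialize: n_items = 0
Entering loop: while l < hi:
After iteration 1: l = 1, hi = 4, n_items = 1
After iteration 2: l = 2, hi = 3, n_items = 2
After iteration 3: l = 3, hi = 2, n_items = 3
Loop ends.

Final answer: 3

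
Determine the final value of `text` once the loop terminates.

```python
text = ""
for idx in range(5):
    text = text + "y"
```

Let's trace through this code step by step.

Initialize: text = ''
Entering loop: for idx in range(5):
After iteration 1: idx = 0, text = 'y'
After iteration 2: idx = 1, text = 'yy'
After iteration 3: idx = 2, text = 'yyy'
After iteration 4: idx = 3, text = 'yyyy'
After iteration 5: idx = 4, text = 'yyyyy'
Loop ends.

Final answer: 'yyyyy'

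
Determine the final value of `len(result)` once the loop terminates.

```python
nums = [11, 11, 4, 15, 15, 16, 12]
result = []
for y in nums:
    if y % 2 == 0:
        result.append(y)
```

Let's trace through this code step by step.

Initialize: nums = [11, 11, 4, 15, 15, 16, 12]
Initialize: result = []
Entering loop: for y in nums:
After iteration 1: y = 11, result = []
After iteration 2: y = 11, result = []
After iteration 3: y = 4, result = [4]
After iteration 4: y = 15, result = [4]
After iteration 5: y = 15, result = [4]
After iteration 6: y = 16, result = [4, 16]
After iteration 7: y = 12, result = [4, 16, 12]
Loop ends.
len(result) = 3

Final answer: 3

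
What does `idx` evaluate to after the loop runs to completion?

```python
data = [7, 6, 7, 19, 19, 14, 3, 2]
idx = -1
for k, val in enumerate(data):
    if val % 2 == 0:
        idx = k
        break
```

Let's trace through this code step by step.

Initialize: data = [7, 6, 7, 19, 19, 14, 3, 2]
Initialize: idx = -1
Entering loop: for k, val in enumerate(data):
After iteration 1: k = 0, val = 7, idx = -1
After iteration 2: k = 1, val = 6, idx = 1
Loop ends.

Final answer: 1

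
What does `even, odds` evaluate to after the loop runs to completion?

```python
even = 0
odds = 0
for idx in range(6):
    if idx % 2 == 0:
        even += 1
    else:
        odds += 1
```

Let's trace through this code step by step.

Initialize: even = 0
Initialize: odds = 0
Entering loop: for idx in range(6):
After iteration 1: idx = 0, even = 1, odds = 0
After iteration 2: idx = 1, even = 1, odds = 1
After iteration 3: idx = 2, even = 2, odds = 1
After iteration 4: idx = 3, even = 2, odds = 2
After iteration 5: idx = 4, even = 3, odds = 2
After iteration 6: idx = 5, even = 3, odds = 3
Loop ends.

Final answer: 3, 3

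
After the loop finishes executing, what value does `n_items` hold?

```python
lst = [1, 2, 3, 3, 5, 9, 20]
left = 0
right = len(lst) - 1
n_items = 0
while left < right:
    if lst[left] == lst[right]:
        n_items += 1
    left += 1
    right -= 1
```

Let's trace through this code step by step.

Initialize: lst = [1, 2, 3, 3, 5, 9, 20]
Initialize: left = 0
Initialize: right = 6
Initialize: n_items = 0
Entering loop: while left < right:
After iteration 1: left = 1, right = 5, n_items = 0
After iteration 2: left = 2, right = 4, n_items = 0
After iteration 3: left = 3, right = 3, n_items = 0
Loop ends.

Final answer: 0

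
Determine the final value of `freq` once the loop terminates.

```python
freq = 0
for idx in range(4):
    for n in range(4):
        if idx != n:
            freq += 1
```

Let's trace through this code step by step.

Initialize: freq = 0
Entering loop: for idx in range(4):
After iteration 1: idx = 0, freq = 3
After iteration 2: idx = 1, freq = 6
After iteration 3: idx = 2, freq = 9
After iteration 4: idx = 3, freq = 12
Loop ends.

Final answer: 12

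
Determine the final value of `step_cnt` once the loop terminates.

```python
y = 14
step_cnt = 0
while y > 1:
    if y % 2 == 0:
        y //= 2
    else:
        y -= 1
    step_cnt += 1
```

Let's trace through this code step by step.

Initialize: y = 14
Initialize: step_cnt = 0
Entering loop: while y > 1:
After iteration 1: y = 7, step_cnt = 1
After iteration 2: y = 6, step_cnt = 2
After iteration 3: y = 3, step_cnt = 3
After iteration 4: y = 2, step_cnt = 4
After iteration 5: y = 1, step_cnt = 5
Loop ends.

Final answer: 5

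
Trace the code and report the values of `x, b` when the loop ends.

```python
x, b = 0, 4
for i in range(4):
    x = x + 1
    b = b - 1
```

Let's trace through this code step by step.

Initialize: x = 0
Initialize: b = 4
Entering loop: for i in range(4):
After iteration 1: i = 0, x = 1, b = 3
After iteration 2: i = 1, x = 2, b = 2
After iteration 3: i = 2, x = 3, b = 1
After iteration 4: i = 3, x = 4, b = 0
Loop ends.

Final answer: 4, 0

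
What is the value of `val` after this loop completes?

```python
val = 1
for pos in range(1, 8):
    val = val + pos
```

Let's trace through this code step by step.

Initialize: val = 1
Entering loop: for pos in range(1, 8):
After iteration 1: pos = 1, val = 2
After iteration 2: pos = 2, val = 4
After iteration 3: pos = 3, val = 7
After iteration 4: pos = 4, val = 11
After iteration 5: pos = 5, val = 16
After iteration 6: pos = 6, val = 22
After iteration 7: pos = 7, val = 29
Loop ends.

Final answer: 29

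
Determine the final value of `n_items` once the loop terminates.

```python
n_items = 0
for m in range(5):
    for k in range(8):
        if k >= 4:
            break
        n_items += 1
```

Let's trace through this code step by step.

Initialize: n_items = 0
Entering loop: for m in range(5):
After iteration 1: m = 0, n_items = 4
After iteration 2: m = 1, n_items = 8
After iteration 3: m = 2, n_items = 12
After iteration 4: m = 3, n_items = 16
After iteration 5: m = 4, n_items = 20
Loop ends.

Final answer: 20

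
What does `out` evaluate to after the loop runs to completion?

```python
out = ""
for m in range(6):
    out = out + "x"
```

Let's trace through this code step by step.

Initialize: out = ''
Entering loop: for m in range(6):
After iteration 1: m = 0, out = 'x'
After iteration 2: m = 1, out = 'xx'
After iteration 3: m = 2, out = 'xxx'
After iteration 4: m = 3, out = 'xxxx'
After iteration 5: m = 4, out = 'xxxxx'
After iteration 6: m = 5, out = 'xxxxxx'
Loop ends.

Final answer: 'xxxxxx'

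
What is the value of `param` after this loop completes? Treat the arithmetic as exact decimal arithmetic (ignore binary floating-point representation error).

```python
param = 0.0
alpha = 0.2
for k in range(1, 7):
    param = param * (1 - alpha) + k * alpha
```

Let's trace through this code step by step.

Initialize: param = 0.0
Initialize: alpha = 0.2
Entering loop: for k in range(1, 7):
After iteration 1: k = 1, param = 0.2
After iteration 2: k = 2, param = 0.56
After iteration 3: k = 3, param = 1.048
After iteration 4: k = 4, param = 1.6384
After iteration 5: k = 5, param = 2.31072
After iteration 6: k = 6, param = 3.048576
Loop ends.

Final answer: 3.048576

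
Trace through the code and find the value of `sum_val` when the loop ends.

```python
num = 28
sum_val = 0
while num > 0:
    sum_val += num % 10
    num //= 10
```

Let's trace through this code step by step.

Initialize: num = 28
Initialize: sum_val = 0
Entering loop: while num > 0:
After iteration 1: num = 2, sum_val = 8
After iteration 2: num = 0, sum_val = 10
Loop ends.

Final answer: 10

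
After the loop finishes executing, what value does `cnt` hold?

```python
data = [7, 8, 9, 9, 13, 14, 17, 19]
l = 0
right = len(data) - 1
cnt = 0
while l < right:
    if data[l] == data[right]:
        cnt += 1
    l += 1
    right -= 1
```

Let's trace through this code step by step.

Initialize: data = [7, 8, 9, 9, 13, 14, 17, 19]
Initialize: l = 0
Initialize: right = 7
Initialize: cnt = 0
Entering loop: while l < right:
After iteration 1: l = 1, right = 6, cnt = 0
After iteration 2: l = 2, right = 5, cnt = 0
After iteration 3: l = 3, right = 4, cnt = 0
After iteration 4: l = 4, right = 3, cnt = 0
Loop ends.

Final answer: 0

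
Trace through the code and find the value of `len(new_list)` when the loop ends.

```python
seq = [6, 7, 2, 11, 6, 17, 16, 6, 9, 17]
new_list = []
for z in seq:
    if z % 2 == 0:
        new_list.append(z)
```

Let's trace through this code step by step.

Initialize: seq = [6, 7, 2, 11, 6, 17, 16, 6, 9, 17]
Initialize: new_list = []
Entering loop: for z in seq:
After iteration 1: z = 6, new_list = [6]
After iteration 2: z = 7, new_list = [6]
After iteration 3: z = 2, new_list = [6, 2]
After iteration 4: z = 11, new_list = [6, 2]
After iteration 5: z = 6, new_list = [6, 2, 6]
After iteration 6: z = 17, new_list = [6, 2, 6]
After iteration 7: z = 16, new_list = [6, 2, 6, 16]
After iteration 8: z = 6, new_list = [6, 2, 6, 16, 6]
After iteration 9: z = 9, new_list = [6, 2, 6, 16, 6]
After iteration 10: z = 17, new_list = [6, 2, 6, 16, 6]
Loop ends.
len(new_list) = 5

Final answer: 5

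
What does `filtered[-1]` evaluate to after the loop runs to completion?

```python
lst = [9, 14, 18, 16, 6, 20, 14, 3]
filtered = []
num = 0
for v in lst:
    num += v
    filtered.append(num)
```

Let's trace through this code step by step.

Initialize: lst = [9, 14, 18, 16, 6, 20, 14, 3]
Initialize: filtered = []
Initialize: num = 0
Entering loop: for v in lst:
After iteration 1: v = 9, filtered = [9], num = 9
After iteration 2: v = 14, filtered = [9, 23], num = 23
After iteration 3: v = 18, filtered = [9, 23, 41], num = 41
After iteration 4: v = 16, filtered = [9, 23, 41, 57], num = 57
After iteration 5: v = 6, filtered = [9, 23, 41, 57, 63], num = 63
After iteration 6: v = 20, filtered = [9, 23, 41, 57, 63, 83], num = 83
After iteration 7: v = 14, filtered = [9, 23, 41, 57, 63, 83, 97], num = 97
After iteration 8: v = 3, filtered = [9, 23, 41, 57, 63, 83, 97, 100], num = 100
Loop ends.
filtered[-1] = 100

Final answer: 100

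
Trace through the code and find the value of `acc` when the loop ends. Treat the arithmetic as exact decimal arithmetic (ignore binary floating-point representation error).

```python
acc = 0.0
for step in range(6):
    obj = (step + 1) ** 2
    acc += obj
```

Let's trace through this code step by step.

Initialize: acc = 0.0
Entering loop: for step in range(6):
After iteration 1: step = 0, acc = 1.0, obj = 1
After iteration 2: step = 1, acc = 5.0, obj = 4
After iteration 3: step = 2, acc = 14.0, obj = 9
After iteration 4: step = 3, acc = 30.0, obj = 16
After iteration 5: step = 4, acc = 55.0, obj = 25
After iteration 6: step = 5, acc = 91.0, obj = 36
Loop ends.

Final answer: 91.0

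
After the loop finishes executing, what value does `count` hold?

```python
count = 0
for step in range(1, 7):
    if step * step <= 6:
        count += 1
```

Let's trace through this code step by step.

Initialize: count = 0
Entering loop: for step in range(1, 7):
After iteration 1: step = 1, count = 1
After iteration 2: step = 2, count = 2
After iteration 3: step = 3, count = 2
After iteration 4: step = 4, count = 2
After iteration 5: step = 5, count = 2
After iteration 6: step = 6, count = 2
Loop ends.

Final answer: 2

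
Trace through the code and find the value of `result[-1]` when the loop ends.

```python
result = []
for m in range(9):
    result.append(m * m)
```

Let's trace through this code step by step.

Initialize: result = []
Entering loop: for m in range(9):
After iteration 1: m = 0, result = [0]
After iteration 2: m = 1, result = [0, 1]
After iteration 3: m = 2, result = [0, 1, 4]
After iteration 4: m = 3, result = [0, 1, 4, 9]
After iteration 5: m = 4, result = [0, 1, 4, 9, 16]
After iteration 6: m = 5, result = [0, 1, 4, 9, 16, 25]
After iteration 7: m = 6, result = [0, 1, 4, 9, 16, 25, 36]
After iteration 8: m = 7, result = [0, 1, 4, 9, 16, 25, 36, 49]
After iteration 9: m = 8, result = [0, 1, 4, 9, 16, 25, 36, 49, 64]
Loop ends.
result[-1] = 64

Final answer: 64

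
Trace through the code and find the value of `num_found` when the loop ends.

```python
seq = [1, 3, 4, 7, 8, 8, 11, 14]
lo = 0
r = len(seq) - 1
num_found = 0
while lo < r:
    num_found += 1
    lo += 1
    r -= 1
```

Let's trace through this code step by step.

Initialize: seq = [1, 3, 4, 7, 8, 8, 11, 14]
Initialize: lo = 0
Initialize: r = 7
Initialize: num_found = 0
Entering loop: while lo < r:
After iteration 1: lo = 1, r = 6, num_found = 1
After iteration 2: lo = 2, r = 5, num_found = 2
After iteration 3: lo = 3, r = 4, num_found = 3
After iteration 4: lo = 4, r = 3, num_found = 4
Loop ends.

Final answer: 4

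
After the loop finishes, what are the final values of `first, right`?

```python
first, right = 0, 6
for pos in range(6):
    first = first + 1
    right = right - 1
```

Let's trace through this code step by step.

Initialize: first = 0
Initialize: right = 6
Entering loop: for pos in range(6):
After iteration 1: pos = 0, first = 1, right = 5
After iteration 2: pos = 1, first = 2, right = 4
After iteration 3: pos = 2, first = 3, right = 3
After iteration 4: pos = 3, first = 4, right = 2
After iteration 5: pos = 4, first = 5, right = 1
After iteration 6: pos = 5, first = 6, right = 0
Loop ends.

Final answer: 6, 0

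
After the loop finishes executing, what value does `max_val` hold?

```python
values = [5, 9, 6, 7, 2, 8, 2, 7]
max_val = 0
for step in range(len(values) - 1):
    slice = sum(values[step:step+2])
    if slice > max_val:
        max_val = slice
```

Let's trace through this code step by step.

Initialize: values = [5, 9, 6, 7, 2, 8, 2, 7]
Initialize: max_val = 0
Entering loop: for step in range(len(values) - 1):
After iteration 1: step = 0, max_val = 14, slice = 14
After iteration 2: step = 1, max_val = 15, slice = 15
After iteration 3: step = 2, max_val = 15, slice = 13
After iteration 4: step = 3, max_val = 15, slice = 9
After iteration 5: step = 4, max_val = 15, slice = 10
After iteration 6: step = 5, max_val = 15, slice = 10
After iteration 7: step = 6, max_val = 15, slice = 9
Loop ends.

Final answer: 15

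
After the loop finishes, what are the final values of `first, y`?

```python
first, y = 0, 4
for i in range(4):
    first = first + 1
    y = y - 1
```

Let's trace through this code step by step.

Initialize: first = 0
Initialize: y = 4
Entering loop: for i in range(4):
After iteration 1: i = 0, first = 1, y = 3
After iteration 2: i = 1, first = 2, y = 2
After iteration 3: i = 2, first = 3, y = 1
After iteration 4: i = 3, first = 4, y = 0
Loop ends.

Final answer: 4, 0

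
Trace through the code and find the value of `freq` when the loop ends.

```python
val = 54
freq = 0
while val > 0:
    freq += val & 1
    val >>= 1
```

Let's trace through this code step by step.

Initialize: val = 54
Initialize: freq = 0
Entering loop: while val > 0:
After iteration 1: val = 27, freq = 0
After iteration 2: val = 13, freq = 1
After iteration 3: val = 6, freq = 2
After iteration 4: val = 3, freq = 2
After iteration 5: val = 1, freq = 3
After iteration 6: val = 0, freq = 4
Loop ends.

Final answer: 4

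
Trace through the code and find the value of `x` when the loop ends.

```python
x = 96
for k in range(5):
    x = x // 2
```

Let's trace through this code step by step.

Initialize: x = 96
Entering loop: for k in range(5):
After iteration 1: k = 0, x = 48
After iteration 2: k = 1, x = 24
After iteration 3: k = 2, x = 12
After iteration 4: k = 3, x = 6
After iteration 5: k = 4, x = 3
Loop ends.

Final answer: 3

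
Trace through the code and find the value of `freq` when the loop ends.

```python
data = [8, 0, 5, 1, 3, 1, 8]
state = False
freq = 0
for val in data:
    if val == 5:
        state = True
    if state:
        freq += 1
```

Let's trace through this code step by step.

Initialize: data = [8, 0, 5, 1, 3, 1, 8]
Initialize: state = False
Initialize: freq = 0
Entering loop: for val in data:
After iteration 1: val = 8, state = False, freq = 0
After iteration 2: val = 0, state = False, freq = 0
After iteration 3: val = 5, state = True, freq = 1
After iteration 4: val = 1, state = True, freq = 2
After iteration 5: val = 3, state = True, freq = 3
After iteration 6: val = 1, state = True, freq = 4
After iteration 7: val = 8, state = True, freq = 5
Loop ends.

Final answer: 5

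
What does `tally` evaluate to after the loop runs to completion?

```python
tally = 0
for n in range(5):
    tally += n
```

Let's trace through this code step by step.

Initialize: tally = 0
Entering loop: for n in range(5):
After iteration 1: n = 0, tally = 0
After iteration 2: n = 1, tally = 1
After iteration 3: n = 2, tally = 3
After iteration 4: n = 3, tally = 6
After iteration 5: n = 4, tally = 10
Loop ends.

Final answer: 10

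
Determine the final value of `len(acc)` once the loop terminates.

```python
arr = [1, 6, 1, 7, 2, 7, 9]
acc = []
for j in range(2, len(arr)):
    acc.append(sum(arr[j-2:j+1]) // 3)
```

Let's trace through this code step by step.

Initialize: arr = [1, 6, 1, 7, 2, 7, 9]
Initialize: acc = []
Entering loop: for j in range(2, len(arr)):
After iteration 1: j = 2, acc = [2]
After iteration 2: j = 3, acc = [2, 4]
After iteration 3: j = 4, acc = [2, 4, 3]
After iteration 4: j = 5, acc = [2, 4, 3, 5]
After iteration 5: j = 6, acc = [2, 4, 3, 5, 6]
Loop ends.
len(acc) = 5

Final answer: 5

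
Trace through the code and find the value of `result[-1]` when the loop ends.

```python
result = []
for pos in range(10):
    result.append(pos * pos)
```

Let's trace through this code step by step.

Initialize: result = []
Entering loop: for pos in range(10):
After iteration 1: pos = 0, result = [0]
After iteration 2: pos = 1, result = [0, 1]
After iteration 3: pos = 2, result = [0, 1, 4]
After iteration 4: pos = 3, result = [0, 1, 4, 9]
After iteration 5: pos = 4, result = [0, 1, 4, 9, 16]
After iteration 6: pos = 5, result = [0, 1, 4, 9, 16, 25]
After iteration 7: pos = 6, result = [0, 1, 4, 9, 16, 25, 36]
After iteration 8: pos = 7, result = [0, 1, 4, 9, 16, 25, 36, 49]
After iteration 9: pos = 8, result = [0, 1, 4, 9, 16, 25, 36, 49, 64]
After iteration 10: pos = 9, result = [0, 1, 4, 9, 16, 25, 36, 49, 64, 81]
Loop ends.
result[-1] = 81

Final answer: 81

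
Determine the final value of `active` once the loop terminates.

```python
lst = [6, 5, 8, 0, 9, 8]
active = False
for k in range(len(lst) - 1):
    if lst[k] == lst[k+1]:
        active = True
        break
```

Let's trace through this code step by step.

Initialize: lst = [6, 5, 8, 0, 9, 8]
Initialize: active = False
Entering loop: for k in range(len(lst) - 1):
After iteration 1: k = 0, active = False
After iteration 2: k = 1, active = False
After iteration 3: k = 2, active = False
After iteration 4: k = 3, active = False
After iteration 5: k = 4, active = False
Loop ends.

Final answer: False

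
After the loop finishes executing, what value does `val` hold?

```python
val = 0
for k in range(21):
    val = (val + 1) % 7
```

Let's trace through this code step by step.

Initialize: val = 0
Entering loop: for k in range(21):
After iteration 1: k = 0, val = 1
After iteration 2: k = 1, val = 2
After iteration 3: k = 2, val = 3
After iteration 4: k = 3, val = 4
After iteration 5: k = 4, val = 5
After iteration 6: k = 5, val = 6
After iteration 7: k = 6, val = 0
After iteration 8: k = 7, val = 1
After iteration 9: k = 8, val = 2
After iteration 10: k = 9, val = 3
After iteration 11: k = 10, val = 4
After iteration 12: k = 11, val = 5
After iteration 13: k = 12, val = 6
After iteration 14: k = 13, val = 0
After iteration 15: k = 14, val = 1
After iteration 16: k = 15, val = 2
After iteration 17: k = 16, val = 3
After iteration 18: k = 17, val = 4
After iteration 19: k = 18, val = 5
After iteration 20: k = 19, val = 6
After iteration 21: k = 20, val = 0
Loop ends.

Final answer: 0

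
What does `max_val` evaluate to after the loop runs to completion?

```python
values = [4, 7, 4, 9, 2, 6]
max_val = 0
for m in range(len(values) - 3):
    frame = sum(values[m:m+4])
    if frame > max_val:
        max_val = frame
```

Let's trace through this code step by step.

Initialize: values = [4, 7, 4, 9, 2, 6]
Initialize: max_val = 0
Entering loop: for m in range(len(values) - 3):
After iteration 1: m = 0, max_val = 24, frame = 24
After iteration 2: m = 1, max_val = 24, frame = 22
After iteration 3: m = 2, max_val = 24, frame = 21
Loop ends.

Final answer: 24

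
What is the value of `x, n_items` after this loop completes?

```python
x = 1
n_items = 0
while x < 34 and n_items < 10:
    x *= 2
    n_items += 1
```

Let's trace through this code step by step.

Initialize: x = 1
Initialize: n_items = 0
Entering loop: while x < 34 and n_items < 10:
After iteration 1: x = 2, n_items = 1
After iteration 2: x = 4, n_items = 2
After iteration 3: x = 8, n_items = 3
After iteration 4: x = 16, n_items = 4
After iteration 5: x = 32, n_items = 5
After iteration 6: x = 64, n_items = 6
Loop ends.

Final answer: 64, 6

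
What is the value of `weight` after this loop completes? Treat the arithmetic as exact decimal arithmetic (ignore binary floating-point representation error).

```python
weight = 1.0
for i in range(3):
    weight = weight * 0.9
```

Let's trace through this code step by step.

Initialize: weight = 1.0
Entering loop: for i in range(3):
After iteration 1: i = 0, weight = 0.9
After iteration 2: i = 1, weight = 0.81
After iteration 3: i = 2, weight = 0.729
Loop ends.

Final answer: 0.729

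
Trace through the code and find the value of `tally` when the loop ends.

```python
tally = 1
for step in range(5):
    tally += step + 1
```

Let's trace through this code step by step.

Initialize: tally = 1
Entering loop: for step in range(5):
After iteration 1: step = 0, tally = 2
After iteration 2: step = 1, tally = 4
After iteration 3: step = 2, tally = 7
After iteration 4: step = 3, tally = 11
After iteration 5: step = 4, tally = 16
Loop ends.

Final answer: 16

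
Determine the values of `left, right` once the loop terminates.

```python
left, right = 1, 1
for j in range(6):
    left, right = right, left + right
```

Let's trace through this code step by step.

Initialize: left = 1
Initialize: right = 1
Entering loop: for j in range(6):
After iteration 1: j = 0, left = 1, right = 2
After iteration 2: j = 1, left = 2, right = 3
After iteration 3: j = 2, left = 3, right = 5
After iteration 4: j = 3, left = 5, right = 8
After iteration 5: j = 4, left = 8, right = 13
After iteration 6: j = 5, left = 13, right = 21
Loop ends.

Final answer: 13, 21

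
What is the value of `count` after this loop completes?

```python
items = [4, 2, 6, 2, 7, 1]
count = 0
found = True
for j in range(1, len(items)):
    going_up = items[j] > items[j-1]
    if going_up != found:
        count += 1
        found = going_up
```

Let's trace through this code step by step.

Initialize: items = [4, 2, 6, 2, 7, 1]
Initialize: count = 0
Initialize: found = True
Entering loop: for j in range(1, len(items)):
After iteration 1: j = 1, count = 1, found = False, going_up = False
After iteration 2: j = 2, count = 2, found = True, going_up = True
After iteration 3: j = 3, count = 3, found = False, going_up = False
After iteration 4: j = 4, count = 4, found = True, going_up = True
After iteration 5: j = 5, count = 5, found = False, going_up = False
Loop ends.

Final answer: 5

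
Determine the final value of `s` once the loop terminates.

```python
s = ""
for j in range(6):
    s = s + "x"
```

Let's trace through this code step by step.

Initialize: s = ''
Entering loop: for j in range(6):
After iteration 1: j = 0, s = 'x'
After iteration 2: j = 1, s = 'xx'
After iteration 3: j = 2, s = 'xxx'
After iteration 4: j = 3, s = 'xxxx'
After iteration 5: j = 4, s = 'xxxxx'
After iteration 6: j = 5, s = 'xxxxxx'
Loop ends.

Final answer: 'xxxxxx'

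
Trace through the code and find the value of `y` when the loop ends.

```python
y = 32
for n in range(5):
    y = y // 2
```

Let's trace through this code step by step.

Initialize: y = 32
Entering loop: for n in range(5):
After iteration 1: n = 0, y = 16
After iteration 2: n = 1, y = 8
After iteration 3: n = 2, y = 4
After iteration 4: n = 3, y = 2
After iteration 5: n = 4, y = 1
Loop ends.

Final answer: 1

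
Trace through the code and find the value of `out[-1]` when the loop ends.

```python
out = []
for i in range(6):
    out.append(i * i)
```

Let's trace through this code step by step.

Initialize: out = []
Entering loop: for i in range(6):
After iteration 1: i = 0, out = [0]
After iteration 2: i = 1, out = [0, 1]
After iteration 3: i = 2, out = [0, 1, 4]
After iteration 4: i = 3, out = [0, 1, 4, 9]
After iteration 5: i = 4, out = [0, 1, 4, 9, 16]
After iteration 6: i = 5, out = [0, 1, 4, 9, 16, 25]
Loop ends.
out[-1] = 25

Final answer: 25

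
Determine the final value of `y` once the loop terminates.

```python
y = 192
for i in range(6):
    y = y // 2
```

Let's trace through this code step by step.

Initialize: y = 192
Entering loop: for i in range(6):
After iteration 1: i = 0, y = 96
After iteration 2: i = 1, y = 48
After iteration 3: i = 2, y = 24
After iteration 4: i = 3, y = 12
After iteration 5: i = 4, y = 6
After iteration 6: i = 5, y = 3
Loop ends.

Final answer: 3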